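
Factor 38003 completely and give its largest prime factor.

89

38003 = 7 · 5429
5429 = 61 · 89
89 is prime.
So 38003 = 7 · 61 · 89; the largest prime factor is 89.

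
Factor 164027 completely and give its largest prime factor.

97

164027 = 19 · 8633
8633 = 89 · 97
97 is prime.
So 164027 = 19 · 89 · 97; the largest prime factor is 97.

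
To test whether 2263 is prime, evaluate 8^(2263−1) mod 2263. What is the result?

8^1 ≡ 8 (mod 2263)
8^2 ≡ 8^2 = 64 ≡ 64 (mod 2263)
8^4 ≡ 64^2 = 4096 ≡ 1833 (mod 2263)
8^8 ≡ 1833^2 = 3359889 ≡ 1597 (mod 2263)
8^16 ≡ 1597^2 = 2550409 ≡ 8 (mod 2263)
8^32 ≡ 8^2 = 64 ≡ 64 (mod 2263)
8^64 ≡ 64^2 = 4096 ≡ 1833 (mod 2263)
8^128 ≡ 1833^2 = 3359889 ≡ 1597 (mod 2263)
8^256 ≡ 1597^2 = 2550409 ≡ 8 (mod 2263)
8^512 ≡ 8^2 = 64 ≡ 64 (mod 2263)
8^1024 ≡ 64^2 = 4096 ≡ 1833 (mod 2263)
8^2048 ≡ 1833^2 = 3359889 ≡ 1597 (mod 2263)
2262 = 2048 + 128 + 64 + 16 + 4 + 2 in binary powers of 2.
So 8^2262 ≡ 1597 · 1597 · 1833 · 8 · 1833 · 64 ≡ 1242 (mod 2263).
Since 1242 ≠ 1, base 8 is a Fermat witness: 2263 is composite.

1242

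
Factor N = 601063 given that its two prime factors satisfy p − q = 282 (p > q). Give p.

Since p = q + 282, we have 601063 = q(q + 282), so q² + 282q − 601063 = 0.
Discriminant: 282² + 4·601063 = 79524 + 2404252 = 2483776; √2483776 = 1576.
q = (−282 + 1576)/2 = 647, and p = q + 282 = 929.
Check: 647 · 929 = 601063.

929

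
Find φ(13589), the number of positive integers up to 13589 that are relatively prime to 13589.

13356

Factor: 13589 = 107 · 127.
φ(13589) = (107−1) · (127−1) = 106 · 126 = 13356.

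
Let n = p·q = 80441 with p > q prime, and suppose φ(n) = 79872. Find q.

φ(n) = (p−1)(q−1) = n − (p+q) + 1, so p + q = 80441 − 79872 + 1 = 570.
p and q are the roots of t² − 570t + 80441 = 0.
Discriminant: 570² − 4·80441 = 324900 − 321764 = 3136; √3136 = 56.
q = (570 − 56)/2 = 257, p = (570 + 56)/2 = 313.
Check: 257 · 313 = 80441.

257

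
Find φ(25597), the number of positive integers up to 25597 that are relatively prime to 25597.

21360

Factor: 25597 = 11 · 13 · 179.
φ(25597) = (11−1) · (13−1) · (179−1) = 10 · 12 · 178 = 21360.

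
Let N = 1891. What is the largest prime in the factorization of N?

61

1891 = 31 · 61
61 is prime.
So 1891 = 31 · 61; the largest prime factor is 61.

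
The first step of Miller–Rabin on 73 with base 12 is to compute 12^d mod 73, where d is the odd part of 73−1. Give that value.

73 − 1 = 72 = 2^3 · 9, so d = 9.
12^1 ≡ 12 (mod 73)
12^2 ≡ 12^2 = 144 ≡ 71 (mod 73)
12^4 ≡ 71^2 = 5041 ≡ 4 (mod 73)
12^8 ≡ 4^2 = 16 ≡ 16 (mod 73)
9 = 8 + 1 in binary powers of 2.
So 12^9 ≡ 16 · 12 ≡ 46 (mod 73).
Squaring chain: 46 → 72 → 1; reaches −1, so base 12 does not prove 73 composite.

46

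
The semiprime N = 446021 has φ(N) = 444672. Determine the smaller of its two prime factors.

577

φ(n) = (p−1)(q−1) = n − (p+q) + 1, so p + q = 446021 − 444672 + 1 = 1350.
p and q are the roots of t² − 1350t + 446021 = 0.
Discriminant: 1350² − 4·446021 = 1822500 − 1784084 = 38416; √38416 = 196.
q = (1350 − 196)/2 = 577, p = (1350 + 196)/2 = 773.
Check: 577 · 773 = 446021.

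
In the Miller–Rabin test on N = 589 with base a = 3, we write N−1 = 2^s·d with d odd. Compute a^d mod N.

426

589 − 1 = 588 = 2^2 · 147, so d = 147.
3^1 ≡ 3 (mod 589)
3^2 ≡ 3^2 = 9 ≡ 9 (mod 589)
3^4 ≡ 9^2 = 81 ≡ 81 (mod 589)
3^8 ≡ 81^2 = 6561 ≡ 82 (mod 589)
3^16 ≡ 82^2 = 6724 ≡ 245 (mod 589)
3^32 ≡ 245^2 = 60025 ≡ 536 (mod 589)
3^64 ≡ 536^2 = 287296 ≡ 453 (mod 589)
3^128 ≡ 453^2 = 205209 ≡ 237 (mod 589)
147 = 128 + 16 + 2 + 1 in binary powers of 2.
So 3^147 ≡ 237 · 245 · 9 · 3 ≡ 426 (mod 589).
Squaring chain: 426 → 64; never reaches −1, so base 3 is a Miller–Rabin witness that 589 is composite.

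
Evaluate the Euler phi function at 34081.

33712

Factor: 34081 = 173 · 197.
φ(34081) = (173−1) · (197−1) = 172 · 196 = 33712.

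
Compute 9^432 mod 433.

9^1 ≡ 9 (mod 433)
9^2 ≡ 9^2 = 81 ≡ 81 (mod 433)
9^4 ≡ 81^2 = 6561 ≡ 66 (mod 433)
9^8 ≡ 66^2 = 4356 ≡ 26 (mod 433)
9^16 ≡ 26^2 = 676 ≡ 243 (mod 433)
9^32 ≡ 243^2 = 59049 ≡ 161 (mod 433)
9^64 ≡ 161^2 = 25921 ≡ 374 (mod 433)
9^128 ≡ 374^2 = 139876 ≡ 17 (mod 433)
9^256 ≡ 17^2 = 289 ≡ 289 (mod 433)
432 = 256 + 128 + 32 + 16 in binary powers of 2.
So 9^432 ≡ 289 · 17 · 161 · 243 ≡ 1 (mod 433).
Since the result is 1, base 9 gives no evidence that 433 is composite.

1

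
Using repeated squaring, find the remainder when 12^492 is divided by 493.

12^1 ≡ 12 (mod 493)
12^2 ≡ 12^2 = 144 ≡ 144 (mod 493)
12^4 ≡ 144^2 = 20736 ≡ 30 (mod 493)
12^8 ≡ 30^2 = 900 ≡ 407 (mod 493)
12^16 ≡ 407^2 = 165649 ≡ 1 (mod 493)
12^32 ≡ 1^2 = 1 ≡ 1 (mod 493)
12^64 ≡ 1^2 = 1 ≡ 1 (mod 493)
12^128 ≡ 1^2 = 1 ≡ 1 (mod 493)
12^256 ≡ 1^2 = 1 ≡ 1 (mod 493)
492 = 256 + 128 + 64 + 32 + 8 + 4 in binary powers of 2.
So 12^492 ≡ 1 · 1 · 1 · 1 · 407 · 30 ≡ 378 (mod 493).
Since 378 ≠ 1, base 12 is a Fermat witness: 493 is composite.

378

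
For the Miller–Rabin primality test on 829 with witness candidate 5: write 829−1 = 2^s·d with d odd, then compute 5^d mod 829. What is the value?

1

829 − 1 = 828 = 2^2 · 207, so d = 207.
5^1 ≡ 5 (mod 829)
5^2 ≡ 5^2 = 25 ≡ 25 (mod 829)
5^4 ≡ 25^2 = 625 ≡ 625 (mod 829)
5^8 ≡ 625^2 = 390625 ≡ 166 (mod 829)
5^16 ≡ 166^2 = 27556 ≡ 199 (mod 829)
5^32 ≡ 199^2 = 39601 ≡ 638 (mod 829)
5^64 ≡ 638^2 = 407044 ≡ 5 (mod 829)
5^128 ≡ 5^2 = 25 ≡ 25 (mod 829)
207 = 128 + 64 + 8 + 4 + 2 + 1 in binary powers of 2.
So 5^207 ≡ 25 · 5 · 166 · 625 · 25 · 5 ≡ 1 (mod 829).
Since 5^d ≡ 1 (mod 829), base 5 does not prove 829 composite.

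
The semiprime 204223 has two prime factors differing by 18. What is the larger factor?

Since p = q + 18, we have 204223 = q(q + 18), so q² + 18q − 204223 = 0.
Discriminant: 18² + 4·204223 = 324 + 816892 = 817216; √817216 = 904.
q = (−18 + 904)/2 = 443, and p = q + 18 = 461.
Check: 443 · 461 = 204223.

461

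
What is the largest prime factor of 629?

629 = 17 · 37
37 is prime.
So 629 = 17 · 37; the largest prime factor is 37.

37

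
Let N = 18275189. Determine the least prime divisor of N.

83

18275189 is odd.
Digit sum 41, not divisible by 3.
Ends in 9: not divisible by 5.
7: 18275189 = 7·2610741 + 2
11: 18275189 = 11·1661380 + 9
13: 18275189 = 13·1405783 + 10
17: 18275189 = 17·1075011 + 2
19: 18275189 = 19·961852 + 1
23: 18275189 = 23·794573 + 10
29: 18275189 = 29·630178 + 27
31: 18275189 = 31·589522 + 7
37: 18275189 = 37·493924 + 1
41: 18275189 = 41·445736 + 13
43: 18275189 = 43·425004 + 17
47: 18275189 = 47·388833 + 38
53: 18275189 = 53·344814 + 47
59: 18275189 = 59·309748 + 57
61: 18275189 = 61·299593 + 16
67: 18275189 = 67·272764 + 1
71: 18275189 = 71·257397 + 2
73: 18275189 = 73·250345 + 4
79: 18275189 = 79·231331 + 40
83: 18275189 = 83·220183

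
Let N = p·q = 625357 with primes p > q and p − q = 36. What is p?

Since p = q + 36, we have 625357 = q(q + 36), so q² + 36q − 625357 = 0.
Discriminant: 36² + 4·625357 = 1296 + 2501428 = 2502724; √2502724 = 1582.
q = (−36 + 1582)/2 = 773, and p = q + 36 = 809.
Check: 773 · 809 = 625357.

809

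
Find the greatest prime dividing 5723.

97

5723 = 59 · 97
97 is prime.
So 5723 = 59 · 97; the largest prime factor is 97.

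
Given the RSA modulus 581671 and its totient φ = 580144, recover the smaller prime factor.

φ(n) = (p−1)(q−1) = n − (p+q) + 1, so p + q = 581671 − 580144 + 1 = 1528.
p and q are the roots of t² − 1528t + 581671 = 0.
Discriminant: 1528² − 4·581671 = 2334784 − 2326684 = 8100; √8100 = 90.
q = (1528 − 90)/2 = 719, p = (1528 + 90)/2 = 809.
Check: 719 · 809 = 581671.

719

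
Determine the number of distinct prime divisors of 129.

2

129 = 3 · 43
129 = 3 · 43, which has 2 distinct prime factors.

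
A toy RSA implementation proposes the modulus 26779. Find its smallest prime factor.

61

26779 is odd.
Digit sum 31, not divisible by 3.
Ends in 9: not divisible by 5.
7: 26779 = 7·3825 + 4
11: 26779 = 11·2434 + 5
13: 26779 = 13·2059 + 12
17: 26779 = 17·1575 + 4
19: 26779 = 19·1409 + 8
23: 26779 = 23·1164 + 7
29: 26779 = 29·923 + 12
31: 26779 = 31·863 + 26
37: 26779 = 37·723 + 28
41: 26779 = 41·653 + 6
43: 26779 = 43·622 + 33
47: 26779 = 47·569 + 36
53: 26779 = 53·505 + 14
59: 26779 = 59·453 + 52
61: 26779 = 61·439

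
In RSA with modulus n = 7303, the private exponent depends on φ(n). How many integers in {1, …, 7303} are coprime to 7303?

Factor: 7303 = 67 · 109.
φ(7303) = (67−1) · (109−1) = 66 · 108 = 7128.

7128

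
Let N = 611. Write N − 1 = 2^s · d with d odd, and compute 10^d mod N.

611 − 1 = 610 = 2^1 · 305, so d = 305.
10^1 ≡ 10 (mod 611)
10^2 ≡ 10^2 = 100 ≡ 100 (mod 611)
10^4 ≡ 100^2 = 10000 ≡ 224 (mod 611)
10^8 ≡ 224^2 = 50176 ≡ 74 (mod 611)
10^16 ≡ 74^2 = 5476 ≡ 588 (mod 611)
10^32 ≡ 588^2 = 345744 ≡ 529 (mod 611)
10^64 ≡ 529^2 = 279841 ≡ 3 (mod 611)
10^128 ≡ 3^2 = 9 ≡ 9 (mod 611)
10^256 ≡ 9^2 = 81 ≡ 81 (mod 611)
305 = 256 + 32 + 16 + 1 in binary powers of 2.
So 10^305 ≡ 81 · 529 · 588 · 10 ≡ 160 (mod 611).
Squaring chain: 160; never reaches −1, so base 10 is a Miller–Rabin witness that 611 is composite.

160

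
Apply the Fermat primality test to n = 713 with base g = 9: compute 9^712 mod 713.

9^1 ≡ 9 (mod 713)
9^2 ≡ 9^2 = 81 ≡ 81 (mod 713)
9^4 ≡ 81^2 = 6561 ≡ 144 (mod 713)
9^8 ≡ 144^2 = 20736 ≡ 59 (mod 713)
9^16 ≡ 59^2 = 3481 ≡ 629 (mod 713)
9^32 ≡ 629^2 = 395641 ≡ 639 (mod 713)
9^64 ≡ 639^2 = 408321 ≡ 485 (mod 713)
9^128 ≡ 485^2 = 235225 ≡ 648 (mod 713)
9^256 ≡ 648^2 = 419904 ≡ 660 (mod 713)
9^512 ≡ 660^2 = 435600 ≡ 670 (mod 713)
712 = 512 + 128 + 64 + 8 in binary powers of 2.
So 9^712 ≡ 670 · 648 · 485 · 59 ≡ 289 (mod 713).
Since 289 ≠ 1, base 9 is a Fermat witness: 713 is composite.

289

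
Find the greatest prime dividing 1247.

1247 = 29 · 43
43 is prime.
So 1247 = 29 · 43; the largest prime factor is 43.

43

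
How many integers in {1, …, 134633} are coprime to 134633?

Factor: 134633 = 31 · 43 · 101.
φ(134633) = (31−1) · (43−1) · (101−1) = 30 · 42 · 100 = 126000.

126000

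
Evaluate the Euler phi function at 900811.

866880

Factor: 900811 = 41 · 127 · 173.
φ(900811) = (41−1) · (127−1) · (173−1) = 40 · 126 · 172 = 866880.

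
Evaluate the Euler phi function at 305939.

289800

Factor: 305939 = 31 · 71 · 139.
φ(305939) = (31−1) · (71−1) · (139−1) = 30 · 70 · 138 = 289800.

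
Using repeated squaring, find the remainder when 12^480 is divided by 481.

248

12^1 ≡ 12 (mod 481)
12^2 ≡ 12^2 = 144 ≡ 144 (mod 481)
12^4 ≡ 144^2 = 20736 ≡ 53 (mod 481)
12^8 ≡ 53^2 = 2809 ≡ 404 (mod 481)
12^16 ≡ 404^2 = 163216 ≡ 157 (mod 481)
12^32 ≡ 157^2 = 24649 ≡ 118 (mod 481)
12^64 ≡ 118^2 = 13924 ≡ 456 (mod 481)
12^128 ≡ 456^2 = 207936 ≡ 144 (mod 481)
12^256 ≡ 144^2 = 20736 ≡ 53 (mod 481)
480 = 256 + 128 + 64 + 32 in binary powers of 2.
So 12^480 ≡ 53 · 144 · 456 · 118 ≡ 248 (mod 481).
Since 248 ≠ 1, base 12 is a Fermat witness: 481 is composite.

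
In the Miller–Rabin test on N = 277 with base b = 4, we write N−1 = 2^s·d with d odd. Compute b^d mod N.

276

277 − 1 = 276 = 2^2 · 69, so d = 69.
4^1 ≡ 4 (mod 277)
4^2 ≡ 4^2 = 16 ≡ 16 (mod 277)
4^4 ≡ 16^2 = 256 ≡ 256 (mod 277)
4^8 ≡ 256^2 = 65536 ≡ 164 (mod 277)
4^16 ≡ 164^2 = 26896 ≡ 27 (mod 277)
4^32 ≡ 27^2 = 729 ≡ 175 (mod 277)
4^64 ≡ 175^2 = 30625 ≡ 155 (mod 277)
69 = 64 + 4 + 1 in binary powers of 2.
So 4^69 ≡ 155 · 256 · 4 ≡ 276 (mod 277).
Since 4^d ≡ 276 (mod 277), base 4 does not prove 277 composite.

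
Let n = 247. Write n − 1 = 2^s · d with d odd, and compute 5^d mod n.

247 − 1 = 246 = 2^1 · 123, so d = 123.
5^1 ≡ 5 (mod 247)
5^2 ≡ 5^2 = 25 ≡ 25 (mod 247)
5^4 ≡ 25^2 = 625 ≡ 131 (mod 247)
5^8 ≡ 131^2 = 17161 ≡ 118 (mod 247)
5^16 ≡ 118^2 = 13924 ≡ 92 (mod 247)
5^32 ≡ 92^2 = 8464 ≡ 66 (mod 247)
5^64 ≡ 66^2 = 4356 ≡ 157 (mod 247)
123 = 64 + 32 + 16 + 8 + 2 + 1 in binary powers of 2.
So 5^123 ≡ 157 · 66 · 92 · 118 · 25 · 5 ≡ 216 (mod 247).
Squaring chain: 216; never reaches −1, so base 5 is a Miller–Rabin witness that 247 is composite.

216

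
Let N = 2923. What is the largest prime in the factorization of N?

79

2923 = 37 · 79
79 is prime.
So 2923 = 37 · 79; the largest prime factor is 79.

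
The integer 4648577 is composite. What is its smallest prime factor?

53

4648577 is odd.
Digit sum 41, not divisible by 3.
Ends in 7: not divisible by 5.
7: 4648577 = 7·664082 + 3
11: 4648577 = 11·422597 + 10
13: 4648577 = 13·357582 + 11
17: 4648577 = 17·273445 + 12
19: 4648577 = 19·244661 + 18
23: 4648577 = 23·202112 + 1
29: 4648577 = 29·160295 + 22
31: 4648577 = 31·149954 + 3
37: 4648577 = 37·125637 + 8
41: 4648577 = 41·113379 + 38
43: 4648577 = 43·108106 + 19
47: 4648577 = 47·98905 + 42
53: 4648577 = 53·87709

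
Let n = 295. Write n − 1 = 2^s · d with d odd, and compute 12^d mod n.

295 − 1 = 294 = 2^1 · 147, so d = 147.
12^1 ≡ 12 (mod 295)
12^2 ≡ 12^2 = 144 ≡ 144 (mod 295)
12^4 ≡ 144^2 = 20736 ≡ 86 (mod 295)
12^8 ≡ 86^2 = 7396 ≡ 21 (mod 295)
12^16 ≡ 21^2 = 441 ≡ 146 (mod 295)
12^32 ≡ 146^2 = 21316 ≡ 76 (mod 295)
12^64 ≡ 76^2 = 5776 ≡ 171 (mod 295)
12^128 ≡ 171^2 = 29241 ≡ 36 (mod 295)
147 = 128 + 16 + 2 + 1 in binary powers of 2.
So 12^147 ≡ 36 · 146 · 144 · 12 ≡ 203 (mod 295).
Squaring chain: 203; never reaches −1, so base 12 is a Miller–Rabin witness that 295 is composite.

203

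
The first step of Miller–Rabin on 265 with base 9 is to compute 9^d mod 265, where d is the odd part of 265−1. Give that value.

249

265 − 1 = 264 = 2^3 · 33, so d = 33.
9^1 ≡ 9 (mod 265)
9^2 ≡ 9^2 = 81 ≡ 81 (mod 265)
9^4 ≡ 81^2 = 6561 ≡ 201 (mod 265)
9^8 ≡ 201^2 = 40401 ≡ 121 (mod 265)
9^16 ≡ 121^2 = 14641 ≡ 66 (mod 265)
9^32 ≡ 66^2 = 4356 ≡ 116 (mod 265)
33 = 32 + 1 in binary powers of 2.
So 9^33 ≡ 116 · 9 ≡ 249 (mod 265).
Squaring chain: 249 → 256 → 81; never reaches −1, so base 9 is a Miller–Rabin witness that 265 is composite.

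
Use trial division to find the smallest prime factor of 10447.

10447 is odd.
Digit sum 16, not divisible by 3.
Ends in 7: not divisible by 5.
7: 10447 = 7·1492 + 3
11: 10447 = 11·949 + 8
13: 10447 = 13·803 + 8
17: 10447 = 17·614 + 9
19: 10447 = 19·549 + 16
23: 10447 = 23·454 + 5
29: 10447 = 29·360 + 7
31: 10447 = 31·337

31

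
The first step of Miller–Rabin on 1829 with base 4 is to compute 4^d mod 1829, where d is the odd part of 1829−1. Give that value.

1039

1829 − 1 = 1828 = 2^2 · 457, so d = 457.
4^1 ≡ 4 (mod 1829)
4^2 ≡ 4^2 = 16 ≡ 16 (mod 1829)
4^4 ≡ 16^2 = 256 ≡ 256 (mod 1829)
4^8 ≡ 256^2 = 65536 ≡ 1521 (mod 1829)
4^16 ≡ 1521^2 = 2313441 ≡ 1585 (mod 1829)
4^32 ≡ 1585^2 = 2512225 ≡ 1008 (mod 1829)
4^64 ≡ 1008^2 = 1016064 ≡ 969 (mod 1829)
4^128 ≡ 969^2 = 938961 ≡ 684 (mod 1829)
4^256 ≡ 684^2 = 467856 ≡ 1461 (mod 1829)
457 = 256 + 128 + 64 + 8 + 1 in binary powers of 2.
So 4^457 ≡ 1461 · 684 · 969 · 1521 · 4 ≡ 1039 (mod 1829).
Squaring chain: 1039 → 411; never reaches −1, so base 4 is a Miller–Rabin witness that 1829 is composite.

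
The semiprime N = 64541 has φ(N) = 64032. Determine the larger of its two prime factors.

φ(n) = (p−1)(q−1) = n − (p+q) + 1, so p + q = 64541 − 64032 + 1 = 510.
p and q are the roots of t² − 510t + 64541 = 0.
Discriminant: 510² − 4·64541 = 260100 − 258164 = 1936; √1936 = 44.
q = (510 − 44)/2 = 233, p = (510 + 44)/2 = 277.
Check: 233 · 277 = 64541.

277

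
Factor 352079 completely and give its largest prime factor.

73

352079 = 7 · 50297
50297 = 13 · 3869
3869 = 53 · 73
73 is prime.
So 352079 = 7 · 13 · 53 · 73; the largest prime factor is 73.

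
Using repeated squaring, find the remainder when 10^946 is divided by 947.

10^1 ≡ 10 (mod 947)
10^2 ≡ 10^2 = 100 ≡ 100 (mod 947)
10^4 ≡ 100^2 = 10000 ≡ 530 (mod 947)
10^8 ≡ 530^2 = 280900 ≡ 588 (mod 947)
10^16 ≡ 588^2 = 345744 ≡ 89 (mod 947)
10^32 ≡ 89^2 = 7921 ≡ 345 (mod 947)
10^64 ≡ 345^2 = 119025 ≡ 650 (mod 947)
10^128 ≡ 650^2 = 422500 ≡ 138 (mod 947)
10^256 ≡ 138^2 = 19044 ≡ 104 (mod 947)
10^512 ≡ 104^2 = 10816 ≡ 399 (mod 947)
946 = 512 + 256 + 128 + 32 + 16 + 2 in binary powers of 2.
So 10^946 ≡ 399 · 104 · 138 · 345 · 89 · 100 ≡ 1 (mod 947).
Since the result is 1, base 10 gives no evidence that 947 is composite.

1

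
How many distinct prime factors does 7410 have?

5

7410 = 2 · 3705
3705 = 3 · 1235
1235 = 5 · 247
247 = 13 · 19
7410 = 2 · 3 · 5 · 13 · 19, which has 5 distinct prime factors.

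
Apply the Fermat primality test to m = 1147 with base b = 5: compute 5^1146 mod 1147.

249

5^1 ≡ 5 (mod 1147)
5^2 ≡ 5^2 = 25 ≡ 25 (mod 1147)
5^4 ≡ 25^2 = 625 ≡ 625 (mod 1147)
5^8 ≡ 625^2 = 390625 ≡ 645 (mod 1147)
5^16 ≡ 645^2 = 416025 ≡ 811 (mod 1147)
5^32 ≡ 811^2 = 657721 ≡ 490 (mod 1147)
5^64 ≡ 490^2 = 240100 ≡ 377 (mod 1147)
5^128 ≡ 377^2 = 142129 ≡ 1048 (mod 1147)
5^256 ≡ 1048^2 = 1098304 ≡ 625 (mod 1147)
5^512 ≡ 625^2 = 390625 ≡ 645 (mod 1147)
5^1024 ≡ 645^2 = 416025 ≡ 811 (mod 1147)
1146 = 1024 + 64 + 32 + 16 + 8 + 2 in binary powers of 2.
So 5^1146 ≡ 811 · 377 · 490 · 811 · 645 · 25 ≡ 249 (mod 1147).
Since 249 ≠ 1, base 5 is a Fermat witness: 1147 is composite.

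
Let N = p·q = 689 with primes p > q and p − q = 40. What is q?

Since p = q + 40, we have 689 = q(q + 40), so q² + 40q − 689 = 0.
Discriminant: 40² + 4·689 = 1600 + 2756 = 4356; √4356 = 66.
q = (−40 + 66)/2 = 13, and p = q + 40 = 53.
Check: 13 · 53 = 689.

13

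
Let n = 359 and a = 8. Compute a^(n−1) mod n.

8^1 ≡ 8 (mod 359)
8^2 ≡ 8^2 = 64 ≡ 64 (mod 359)
8^4 ≡ 64^2 = 4096 ≡ 147 (mod 359)
8^8 ≡ 147^2 = 21609 ≡ 69 (mod 359)
8^16 ≡ 69^2 = 4761 ≡ 94 (mod 359)
8^32 ≡ 94^2 = 8836 ≡ 220 (mod 359)
8^64 ≡ 220^2 = 48400 ≡ 294 (mod 359)
8^128 ≡ 294^2 = 86436 ≡ 276 (mod 359)
8^256 ≡ 276^2 = 76176 ≡ 68 (mod 359)
358 = 256 + 64 + 32 + 4 + 2 in binary powers of 2.
So 8^358 ≡ 68 · 294 · 220 · 147 · 64 ≡ 1 (mod 359).
Since the result is 1, base 8 gives no evidence that 359 is composite.

1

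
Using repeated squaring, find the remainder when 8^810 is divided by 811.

1

8^1 ≡ 8 (mod 811)
8^2 ≡ 8^2 = 64 ≡ 64 (mod 811)
8^4 ≡ 64^2 = 4096 ≡ 41 (mod 811)
8^8 ≡ 41^2 = 1681 ≡ 59 (mod 811)
8^16 ≡ 59^2 = 3481 ≡ 237 (mod 811)
8^32 ≡ 237^2 = 56169 ≡ 210 (mod 811)
8^64 ≡ 210^2 = 44100 ≡ 306 (mod 811)
8^128 ≡ 306^2 = 93636 ≡ 371 (mod 811)
8^256 ≡ 371^2 = 137641 ≡ 582 (mod 811)
8^512 ≡ 582^2 = 338724 ≡ 537 (mod 811)
810 = 512 + 256 + 32 + 8 + 2 in binary powers of 2.
So 8^810 ≡ 537 · 582 · 210 · 59 · 64 ≡ 1 (mod 811).
Since the result is 1, base 8 gives no evidence that 811 is composite.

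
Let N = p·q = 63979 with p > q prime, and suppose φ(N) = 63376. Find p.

φ(n) = (p−1)(q−1) = n − (p+q) + 1, so p + q = 63979 − 63376 + 1 = 604.
p and q are the roots of t² − 604t + 63979 = 0.
Discriminant: 604² − 4·63979 = 364816 − 255916 = 108900; √108900 = 330.
q = (604 − 330)/2 = 137, p = (604 + 330)/2 = 467.
Check: 137 · 467 = 63979.

467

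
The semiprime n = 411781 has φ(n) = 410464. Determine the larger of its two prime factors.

809

φ(n) = (p−1)(q−1) = n − (p+q) + 1, so p + q = 411781 − 410464 + 1 = 1318.
p and q are the roots of t² − 1318t + 411781 = 0.
Discriminant: 1318² − 4·411781 = 1737124 − 1647124 = 90000; √90000 = 300.
q = (1318 − 300)/2 = 509, p = (1318 + 300)/2 = 809.
Check: 509 · 809 = 411781.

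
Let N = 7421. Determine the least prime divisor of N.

7421 is odd.
Digit sum 14, not divisible by 3.
Ends in 1: not divisible by 5.
7: 7421 = 7·1060 + 1
11: 7421 = 11·674 + 7
13: 7421 = 13·570 + 11
17: 7421 = 17·436 + 9
19: 7421 = 19·390 + 11
23: 7421 = 23·322 + 15
29: 7421 = 29·255 + 26
31: 7421 = 31·239 + 12
37: 7421 = 37·200 + 21
41: 7421 = 41·181

41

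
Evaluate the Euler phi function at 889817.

Factor: 889817 = 53 · 103 · 163.
φ(889817) = (53−1) · (103−1) · (163−1) = 52 · 102 · 162 = 859248.

859248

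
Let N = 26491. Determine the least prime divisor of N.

59

26491 is odd.
Digit sum 22, not divisible by 3.
Ends in 1: not divisible by 5.
7: 26491 = 7·3784 + 3
11: 26491 = 11·2408 + 3
13: 26491 = 13·2037 + 10
17: 26491 = 17·1558 + 5
19: 26491 = 19·1394 + 5
23: 26491 = 23·1151 + 18
29: 26491 = 29·913 + 14
31: 26491 = 31·854 + 17
37: 26491 = 37·715 + 36
41: 26491 = 41·646 + 5
43: 26491 = 43·616 + 3
47: 26491 = 47·563 + 30
53: 26491 = 53·499 + 44
59: 26491 = 59·449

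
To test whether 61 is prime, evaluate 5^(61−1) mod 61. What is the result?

5^1 ≡ 5 (mod 61)
5^2 ≡ 5^2 = 25 ≡ 25 (mod 61)
5^4 ≡ 25^2 = 625 ≡ 15 (mod 61)
5^8 ≡ 15^2 = 225 ≡ 42 (mod 61)
5^16 ≡ 42^2 = 1764 ≡ 56 (mod 61)
5^32 ≡ 56^2 = 3136 ≡ 25 (mod 61)
60 = 32 + 16 + 8 + 4 in binary powers of 2.
So 5^60 ≡ 25 · 56 · 42 · 15 ≡ 1 (mod 61).
Since the result is 1, base 5 gives no evidence that 61 is composite.

1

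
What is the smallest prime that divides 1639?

1639 is odd.
Digit sum 19, not divisible by 3.
Ends in 9: not divisible by 5.
7: 1639 = 7·234 + 1
11: 1639 = 11·149

11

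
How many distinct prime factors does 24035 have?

4

24035 = 5 · 4807
4807 = 11 · 437
437 = 19 · 23
24035 = 5 · 11 · 19 · 23, which has 4 distinct prime factors.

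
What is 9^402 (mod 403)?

9^1 ≡ 9 (mod 403)
9^2 ≡ 9^2 = 81 ≡ 81 (mod 403)
9^4 ≡ 81^2 = 6561 ≡ 113 (mod 403)
9^8 ≡ 113^2 = 12769 ≡ 276 (mod 403)
9^16 ≡ 276^2 = 76176 ≡ 9 (mod 403)
9^32 ≡ 9^2 = 81 ≡ 81 (mod 403)
9^64 ≡ 81^2 = 6561 ≡ 113 (mod 403)
9^128 ≡ 113^2 = 12769 ≡ 276 (mod 403)
9^256 ≡ 276^2 = 76176 ≡ 9 (mod 403)
402 = 256 + 128 + 16 + 2 in binary powers of 2.
So 9^402 ≡ 9 · 276 · 9 · 81 ≡ 157 (mod 403).
Since 157 ≠ 1, base 9 is a Fermat witness: 403 is composite.

157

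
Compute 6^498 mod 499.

6^1 ≡ 6 (mod 499)
6^2 ≡ 6^2 = 36 ≡ 36 (mod 499)
6^4 ≡ 36^2 = 1296 ≡ 298 (mod 499)
6^8 ≡ 298^2 = 88804 ≡ 481 (mod 499)
6^16 ≡ 481^2 = 231361 ≡ 324 (mod 499)
6^32 ≡ 324^2 = 104976 ≡ 186 (mod 499)
6^64 ≡ 186^2 = 34596 ≡ 165 (mod 499)
6^128 ≡ 165^2 = 27225 ≡ 279 (mod 499)
6^256 ≡ 279^2 = 77841 ≡ 496 (mod 499)
498 = 256 + 128 + 64 + 32 + 16 + 2 in binary powers of 2.
So 6^498 ≡ 496 · 279 · 165 · 186 · 324 · 36 ≡ 1 (mod 499).
Since the result is 1, base 6 gives no evidence that 499 is composite.

1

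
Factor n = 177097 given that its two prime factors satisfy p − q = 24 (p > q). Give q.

409

Since p = q + 24, we have 177097 = q(q + 24), so q² + 24q − 177097 = 0.
Discriminant: 24² + 4·177097 = 576 + 708388 = 708964; √708964 = 842.
q = (−24 + 842)/2 = 409, and p = q + 24 = 433.
Check: 409 · 433 = 177097.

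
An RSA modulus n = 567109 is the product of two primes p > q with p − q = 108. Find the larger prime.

Since p = q + 108, we have 567109 = q(q + 108), so q² + 108q − 567109 = 0.
Discriminant: 108² + 4·567109 = 11664 + 2268436 = 2280100; √2280100 = 1510.
q = (−108 + 1510)/2 = 701, and p = q + 108 = 809.
Check: 701 · 809 = 567109.

809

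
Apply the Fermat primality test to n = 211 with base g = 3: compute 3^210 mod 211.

1

3^1 ≡ 3 (mod 211)
3^2 ≡ 3^2 = 9 ≡ 9 (mod 211)
3^4 ≡ 9^2 = 81 ≡ 81 (mod 211)
3^8 ≡ 81^2 = 6561 ≡ 20 (mod 211)
3^16 ≡ 20^2 = 400 ≡ 189 (mod 211)
3^32 ≡ 189^2 = 35721 ≡ 62 (mod 211)
3^64 ≡ 62^2 = 3844 ≡ 46 (mod 211)
3^128 ≡ 46^2 = 2116 ≡ 6 (mod 211)
210 = 128 + 64 + 16 + 2 in binary powers of 2.
So 3^210 ≡ 6 · 46 · 189 · 9 ≡ 1 (mod 211).
Since the result is 1, base 3 gives no evidence that 211 is composite.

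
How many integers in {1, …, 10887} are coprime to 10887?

Factor: 10887 = 3 · 19 · 191.
φ(10887) = (3−1) · (19−1) · (191−1) = 2 · 18 · 190 = 6840.

6840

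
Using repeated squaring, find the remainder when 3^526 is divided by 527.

3^1 ≡ 3 (mod 527)
3^2 ≡ 3^2 = 9 ≡ 9 (mod 527)
3^4 ≡ 9^2 = 81 ≡ 81 (mod 527)
3^8 ≡ 81^2 = 6561 ≡ 237 (mod 527)
3^16 ≡ 237^2 = 56169 ≡ 307 (mod 527)
3^32 ≡ 307^2 = 94249 ≡ 443 (mod 527)
3^64 ≡ 443^2 = 196249 ≡ 205 (mod 527)
3^128 ≡ 205^2 = 42025 ≡ 392 (mod 527)
3^256 ≡ 392^2 = 153664 ≡ 307 (mod 527)
3^512 ≡ 307^2 = 94249 ≡ 443 (mod 527)
526 = 512 + 8 + 4 + 2 in binary powers of 2.
So 3^526 ≡ 443 · 237 · 81 · 9 ≡ 121 (mod 527).
Since 121 ≠ 1, base 3 is a Fermat witness: 527 is composite.

121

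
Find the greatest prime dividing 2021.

2021 = 43 · 47
47 is prime.
So 2021 = 43 · 47; the largest prime factor is 47.

47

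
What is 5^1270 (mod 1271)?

5^1 ≡ 5 (mod 1271)
5^2 ≡ 5^2 = 25 ≡ 25 (mod 1271)
5^4 ≡ 25^2 = 625 ≡ 625 (mod 1271)
5^8 ≡ 625^2 = 390625 ≡ 428 (mod 1271)
5^16 ≡ 428^2 = 183184 ≡ 160 (mod 1271)
5^32 ≡ 160^2 = 25600 ≡ 180 (mod 1271)
5^64 ≡ 180^2 = 32400 ≡ 625 (mod 1271)
5^128 ≡ 625^2 = 390625 ≡ 428 (mod 1271)
5^256 ≡ 428^2 = 183184 ≡ 160 (mod 1271)
5^512 ≡ 160^2 = 25600 ≡ 180 (mod 1271)
5^1024 ≡ 180^2 = 32400 ≡ 625 (mod 1271)
1270 = 1024 + 128 + 64 + 32 + 16 + 4 + 2 in binary powers of 2.
So 5^1270 ≡ 625 · 428 · 625 · 180 · 160 · 625 · 25 ≡ 532 (mod 1271).
Since 532 ≠ 1, base 5 is a Fermat witness: 1271 is composite.

532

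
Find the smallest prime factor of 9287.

9287 is odd.
Digit sum 26, not divisible by 3.
Ends in 7: not divisible by 5.
7: 9287 = 7·1326 + 5
11: 9287 = 11·844 + 3
13: 9287 = 13·714 + 5
17: 9287 = 17·546 + 5
19: 9287 = 19·488 + 15
23: 9287 = 23·403 + 18
29: 9287 = 29·320 + 7
31: 9287 = 31·299 + 18
37: 9287 = 37·251

37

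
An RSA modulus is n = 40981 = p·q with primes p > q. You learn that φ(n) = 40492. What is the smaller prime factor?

φ(n) = (p−1)(q−1) = n − (p+q) + 1, so p + q = 40981 − 40492 + 1 = 490.
p and q are the roots of t² − 490t + 40981 = 0.
Discriminant: 490² − 4·40981 = 240100 − 163924 = 76176; √76176 = 276.
q = (490 − 276)/2 = 107, p = (490 + 276)/2 = 383.
Check: 107 · 383 = 40981.

107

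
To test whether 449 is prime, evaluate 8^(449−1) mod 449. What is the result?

1

8^1 ≡ 8 (mod 449)
8^2 ≡ 8^2 = 64 ≡ 64 (mod 449)
8^4 ≡ 64^2 = 4096 ≡ 55 (mod 449)
8^8 ≡ 55^2 = 3025 ≡ 331 (mod 449)
8^16 ≡ 331^2 = 109561 ≡ 5 (mod 449)
8^32 ≡ 5^2 = 25 ≡ 25 (mod 449)
8^64 ≡ 25^2 = 625 ≡ 176 (mod 449)
8^128 ≡ 176^2 = 30976 ≡ 444 (mod 449)
8^256 ≡ 444^2 = 197136 ≡ 25 (mod 449)
448 = 256 + 128 + 64 in binary powers of 2.
So 8^448 ≡ 25 · 444 · 176 ≡ 1 (mod 449).
Since the result is 1, base 8 gives no evidence that 449 is composite.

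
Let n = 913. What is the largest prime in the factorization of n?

913 = 11 · 83
83 is prime.
So 913 = 11 · 83; the largest prime factor is 83.

83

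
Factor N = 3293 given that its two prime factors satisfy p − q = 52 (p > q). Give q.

Since p = q + 52, we have 3293 = q(q + 52), so q² + 52q − 3293 = 0.
Discriminant: 52² + 4·3293 = 2704 + 13172 = 15876; √15876 = 126.
q = (−52 + 126)/2 = 37, and p = q + 52 = 89.
Check: 37 · 89 = 3293.

37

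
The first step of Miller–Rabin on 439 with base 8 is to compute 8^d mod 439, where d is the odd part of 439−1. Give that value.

1

439 − 1 = 438 = 2^1 · 219, so d = 219.
8^1 ≡ 8 (mod 439)
8^2 ≡ 8^2 = 64 ≡ 64 (mod 439)
8^4 ≡ 64^2 = 4096 ≡ 145 (mod 439)
8^8 ≡ 145^2 = 21025 ≡ 392 (mod 439)
8^16 ≡ 392^2 = 153664 ≡ 14 (mod 439)
8^32 ≡ 14^2 = 196 ≡ 196 (mod 439)
8^64 ≡ 196^2 = 38416 ≡ 223 (mod 439)
8^128 ≡ 223^2 = 49729 ≡ 122 (mod 439)
219 = 128 + 64 + 16 + 8 + 2 + 1 in binary powers of 2.
So 8^219 ≡ 122 · 223 · 14 · 392 · 64 · 8 ≡ 1 (mod 439).
Since 8^d ≡ 1 (mod 439), base 8 does not prove 439 composite.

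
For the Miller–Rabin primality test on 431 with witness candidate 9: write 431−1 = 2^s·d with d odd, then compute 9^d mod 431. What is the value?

431 − 1 = 430 = 2^1 · 215, so d = 215.
9^1 ≡ 9 (mod 431)
9^2 ≡ 9^2 = 81 ≡ 81 (mod 431)
9^4 ≡ 81^2 = 6561 ≡ 96 (mod 431)
9^8 ≡ 96^2 = 9216 ≡ 165 (mod 431)
9^16 ≡ 165^2 = 27225 ≡ 72 (mod 431)
9^32 ≡ 72^2 = 5184 ≡ 12 (mod 431)
9^64 ≡ 12^2 = 144 ≡ 144 (mod 431)
9^128 ≡ 144^2 = 20736 ≡ 48 (mod 431)
215 = 128 + 64 + 16 + 4 + 2 + 1 in binary powers of 2.
So 9^215 ≡ 48 · 144 · 72 · 96 · 81 · 9 ≡ 1 (mod 431).
Since 9^d ≡ 1 (mod 431), base 9 does not prove 431 composite.

1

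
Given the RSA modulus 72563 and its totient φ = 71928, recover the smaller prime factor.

149

φ(n) = (p−1)(q−1) = n − (p+q) + 1, so p + q = 72563 − 71928 + 1 = 636.
p and q are the roots of t² − 636t + 72563 = 0.
Discriminant: 636² − 4·72563 = 404496 − 290252 = 114244; √114244 = 338.
q = (636 − 338)/2 = 149, p = (636 + 338)/2 = 487.
Check: 149 · 487 = 72563.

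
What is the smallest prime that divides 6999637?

79

6999637 is odd.
Digit sum 49, not divisible by 3.
Ends in 7: not divisible by 5.
7: 6999637 = 7·999948 + 1
11: 6999637 = 11·636330 + 7
13: 6999637 = 13·538433 + 8
17: 6999637 = 17·411743 + 6
19: 6999637 = 19·368401 + 18
23: 6999637 = 23·304332 + 1
29: 6999637 = 29·241366 + 23
31: 6999637 = 31·225794 + 23
37: 6999637 = 37·189179 + 14
41: 6999637 = 41·170722 + 35
43: 6999637 = 43·162782 + 11
47: 6999637 = 47·148928 + 21
53: 6999637 = 53·132068 + 33
59: 6999637 = 59·118637 + 54
61: 6999637 = 61·114748 + 9
67: 6999637 = 67·104472 + 13
71: 6999637 = 71·98586 + 31
73: 6999637 = 73·95885 + 32
79: 6999637 = 79·88603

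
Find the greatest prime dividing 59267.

59267 = 13 · 4559
4559 = 47 · 97
97 is prime.
So 59267 = 13 · 47 · 97; the largest prime factor is 97.

97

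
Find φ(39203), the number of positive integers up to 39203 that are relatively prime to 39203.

38808

Factor: 39203 = 197 · 199.
φ(39203) = (197−1) · (199−1) = 196 · 198 = 38808.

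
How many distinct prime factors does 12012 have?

12012 = 2^2 · 3003
3003 = 3 · 1001
1001 = 7 · 143
143 = 11 · 13
12012 = 2^2 · 3 · 7 · 11 · 13, which has 5 distinct prime factors.

5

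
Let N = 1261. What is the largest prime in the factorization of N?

1261 = 13 · 97
97 is prime.
So 1261 = 13 · 97; the largest prime factor is 97.

97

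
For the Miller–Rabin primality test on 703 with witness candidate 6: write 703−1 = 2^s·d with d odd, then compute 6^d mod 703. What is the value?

438

703 − 1 = 702 = 2^1 · 351, so d = 351.
6^1 ≡ 6 (mod 703)
6^2 ≡ 6^2 = 36 ≡ 36 (mod 703)
6^4 ≡ 36^2 = 1296 ≡ 593 (mod 703)
6^8 ≡ 593^2 = 351649 ≡ 149 (mod 703)
6^16 ≡ 149^2 = 22201 ≡ 408 (mod 703)
6^32 ≡ 408^2 = 166464 ≡ 556 (mod 703)
6^64 ≡ 556^2 = 309136 ≡ 519 (mod 703)
6^128 ≡ 519^2 = 269361 ≡ 112 (mod 703)
6^256 ≡ 112^2 = 12544 ≡ 593 (mod 703)
351 = 256 + 64 + 16 + 8 + 4 + 2 + 1 in binary powers of 2.
So 6^351 ≡ 593 · 519 · 408 · 149 · 593 · 36 · 6 ≡ 438 (mod 703).
Squaring chain: 438; never reaches −1, so base 6 is a Miller–Rabin witness that 703 is composite.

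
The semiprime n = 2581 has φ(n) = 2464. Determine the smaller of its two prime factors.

29

φ(n) = (p−1)(q−1) = n − (p+q) + 1, so p + q = 2581 − 2464 + 1 = 118.
p and q are the roots of t² − 118t + 2581 = 0.
Discriminant: 118² − 4·2581 = 13924 − 10324 = 3600; √3600 = 60.
q = (118 − 60)/2 = 29, p = (118 + 60)/2 = 89.
Check: 29 · 89 = 2581.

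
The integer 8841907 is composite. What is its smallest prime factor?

8841907 is odd.
Digit sum 37, not divisible by 3.
Ends in 7: not divisible by 5.
7: 8841907 = 7·1263129 + 4
11: 8841907 = 11·803809 + 8
13: 8841907 = 13·680146 + 9
17: 8841907 = 17·520112 + 3
19: 8841907 = 19·465363 + 10
23: 8841907 = 23·384430 + 17
29: 8841907 = 29·304893 + 10
31: 8841907 = 31·285222 + 25
37: 8841907 = 37·238970 + 17
41: 8841907 = 41·215656 + 11
43: 8841907 = 43·205625 + 32
47: 8841907 = 47·188125 + 32
53: 8841907 = 53·166828 + 23
59: 8841907 = 59·149862 + 49
61: 8841907 = 61·144949 + 18
67: 8841907 = 67·131968 + 51
71: 8841907 = 71·124533 + 64
73: 8841907 = 73·121122 + 1
79: 8841907 = 79·111922 + 69
83: 8841907 = 83·106529

83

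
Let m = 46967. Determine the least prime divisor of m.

67

46967 is odd.
Digit sum 32, not divisible by 3.
Ends in 7: not divisible by 5.
7: 46967 = 7·6709 + 4
11: 46967 = 11·4269 + 8
13: 46967 = 13·3612 + 11
17: 46967 = 17·2762 + 13
19: 46967 = 19·2471 + 18
23: 46967 = 23·2042 + 1
29: 46967 = 29·1619 + 16
31: 46967 = 31·1515 + 2
37: 46967 = 37·1269 + 14
41: 46967 = 41·1145 + 22
43: 46967 = 43·1092 + 11
47: 46967 = 47·999 + 14
53: 46967 = 53·886 + 9
59: 46967 = 59·796 + 3
61: 46967 = 61·769 + 58
67: 46967 = 67·701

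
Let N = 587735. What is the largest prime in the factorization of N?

587735 = 5 · 117547
117547 = 41 · 2867
2867 = 47 · 61
61 is prime.
So 587735 = 5 · 41 · 47 · 61; the largest prime factor is 61.

61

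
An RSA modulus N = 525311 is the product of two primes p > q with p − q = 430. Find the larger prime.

Since p = q + 430, we have 525311 = q(q + 430), so q² + 430q − 525311 = 0.
Discriminant: 430² + 4·525311 = 184900 + 2101244 = 2286144; √2286144 = 1512.
q = (−430 + 1512)/2 = 541, and p = q + 430 = 971.
Check: 541 · 971 = 525311.

971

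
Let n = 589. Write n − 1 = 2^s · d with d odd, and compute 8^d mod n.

589 − 1 = 588 = 2^2 · 147, so d = 147.
8^1 ≡ 8 (mod 589)
8^2 ≡ 8^2 = 64 ≡ 64 (mod 589)
8^4 ≡ 64^2 = 4096 ≡ 562 (mod 589)
8^8 ≡ 562^2 = 315844 ≡ 140 (mod 589)
8^16 ≡ 140^2 = 19600 ≡ 163 (mod 589)
8^32 ≡ 163^2 = 26569 ≡ 64 (mod 589)
8^64 ≡ 64^2 = 4096 ≡ 562 (mod 589)
8^128 ≡ 562^2 = 315844 ≡ 140 (mod 589)
147 = 128 + 16 + 2 + 1 in binary powers of 2.
So 8^147 ≡ 140 · 163 · 64 · 8 ≡ 436 (mod 589).
Squaring chain: 436 → 438; never reaches −1, so base 8 is a Miller–Rabin witness that 589 is composite.

436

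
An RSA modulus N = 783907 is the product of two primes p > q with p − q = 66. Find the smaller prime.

Since p = q + 66, we have 783907 = q(q + 66), so q² + 66q − 783907 = 0.
Discriminant: 66² + 4·783907 = 4356 + 3135628 = 3139984; √3139984 = 1772.
q = (−66 + 1772)/2 = 853, and p = q + 66 = 919.
Check: 853 · 919 = 783907.

853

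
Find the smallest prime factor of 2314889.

2314889 is odd.
Digit sum 35, not divisible by 3.
Ends in 9: not divisible by 5.
7: 2314889 = 7·330698 + 3
11: 2314889 = 11·210444 + 5
13: 2314889 = 13·178068 + 5
17: 2314889 = 17·136169 + 16
19: 2314889 = 19·121836 + 5
23: 2314889 = 23·100647 + 8
29: 2314889 = 29·79823 + 22
31: 2314889 = 31·74673 + 26
37: 2314889 = 37·62564 + 21
41: 2314889 = 41·56460 + 29
43: 2314889 = 43·53834 + 27
47: 2314889 = 47·49252 + 45
53: 2314889 = 53·43677 + 8
59: 2314889 = 59·39235 + 24
61: 2314889 = 61·37949

61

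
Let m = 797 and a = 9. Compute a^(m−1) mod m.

9^1 ≡ 9 (mod 797)
9^2 ≡ 9^2 = 81 ≡ 81 (mod 797)
9^4 ≡ 81^2 = 6561 ≡ 185 (mod 797)
9^8 ≡ 185^2 = 34225 ≡ 751 (mod 797)
9^16 ≡ 751^2 = 564001 ≡ 522 (mod 797)
9^32 ≡ 522^2 = 272484 ≡ 707 (mod 797)
9^64 ≡ 707^2 = 499849 ≡ 130 (mod 797)
9^128 ≡ 130^2 = 16900 ≡ 163 (mod 797)
9^256 ≡ 163^2 = 26569 ≡ 268 (mod 797)
9^512 ≡ 268^2 = 71824 ≡ 94 (mod 797)
796 = 512 + 256 + 16 + 8 + 4 in binary powers of 2.
So 9^796 ≡ 94 · 268 · 522 · 751 · 185 ≡ 1 (mod 797).
Since the result is 1, base 9 gives no evidence that 797 is composite.

1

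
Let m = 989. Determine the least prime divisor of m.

23

989 is odd.
Digit sum 26, not divisible by 3.
Ends in 9: not divisible by 5.
7: 989 = 7·141 + 2
11: 989 = 11·89 + 10
13: 989 = 13·76 + 1
17: 989 = 17·58 + 3
19: 989 = 19·52 + 1
23: 989 = 23·43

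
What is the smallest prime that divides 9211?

61

9211 is odd.
Digit sum 13, not divisible by 3.
Ends in 1: not divisible by 5.
7: 9211 = 7·1315 + 6
11: 9211 = 11·837 + 4
13: 9211 = 13·708 + 7
17: 9211 = 17·541 + 14
19: 9211 = 19·484 + 15
23: 9211 = 23·400 + 11
29: 9211 = 29·317 + 18
31: 9211 = 31·297 + 4
37: 9211 = 37·248 + 35
41: 9211 = 41·224 + 27
43: 9211 = 43·214 + 9
47: 9211 = 47·195 + 46
53: 9211 = 53·173 + 42
59: 9211 = 59·156 + 7
61: 9211 = 61·151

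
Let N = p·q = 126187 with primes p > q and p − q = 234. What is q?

Since p = q + 234, we have 126187 = q(q + 234), so q² + 234q − 126187 = 0.
Discriminant: 234² + 4·126187 = 54756 + 504748 = 559504; √559504 = 748.
q = (−234 + 748)/2 = 257, and p = q + 234 = 491.
Check: 257 · 491 = 126187.

257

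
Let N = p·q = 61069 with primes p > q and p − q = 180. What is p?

353

Since p = q + 180, we have 61069 = q(q + 180), so q² + 180q − 61069 = 0.
Discriminant: 180² + 4·61069 = 32400 + 244276 = 276676; √276676 = 526.
q = (−180 + 526)/2 = 173, and p = q + 180 = 353.
Check: 173 · 353 = 61069.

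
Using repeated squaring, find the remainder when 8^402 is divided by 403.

64

8^1 ≡ 8 (mod 403)
8^2 ≡ 8^2 = 64 ≡ 64 (mod 403)
8^4 ≡ 64^2 = 4096 ≡ 66 (mod 403)
8^8 ≡ 66^2 = 4356 ≡ 326 (mod 403)
8^16 ≡ 326^2 = 106276 ≡ 287 (mod 403)
8^32 ≡ 287^2 = 82369 ≡ 157 (mod 403)
8^64 ≡ 157^2 = 24649 ≡ 66 (mod 403)
8^128 ≡ 66^2 = 4356 ≡ 326 (mod 403)
8^256 ≡ 326^2 = 106276 ≡ 287 (mod 403)
402 = 256 + 128 + 16 + 2 in binary powers of 2.
So 8^402 ≡ 287 · 326 · 287 · 64 ≡ 64 (mod 403).
Since 64 ≠ 1, base 8 is a Fermat witness: 403 is composite.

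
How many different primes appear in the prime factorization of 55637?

3

55637 = 23 · 2419
2419 = 41 · 59
55637 = 23 · 41 · 59, which has 3 distinct prime factors.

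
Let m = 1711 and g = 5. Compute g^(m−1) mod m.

5^1 ≡ 5 (mod 1711)
5^2 ≡ 5^2 = 25 ≡ 25 (mod 1711)
5^4 ≡ 25^2 = 625 ≡ 625 (mod 1711)
5^8 ≡ 625^2 = 390625 ≡ 517 (mod 1711)
5^16 ≡ 517^2 = 267289 ≡ 373 (mod 1711)
5^32 ≡ 373^2 = 139129 ≡ 538 (mod 1711)
5^64 ≡ 538^2 = 289444 ≡ 285 (mod 1711)
5^128 ≡ 285^2 = 81225 ≡ 808 (mod 1711)
5^256 ≡ 808^2 = 652864 ≡ 973 (mod 1711)
5^512 ≡ 973^2 = 946729 ≡ 546 (mod 1711)
5^1024 ≡ 546^2 = 298116 ≡ 402 (mod 1711)
1710 = 1024 + 512 + 128 + 32 + 8 + 4 + 2 in binary powers of 2.
So 5^1710 ≡ 402 · 546 · 808 · 538 · 517 · 625 · 25 ≡ 779 (mod 1711).
Since 779 ≠ 1, base 5 is a Fermat witness: 1711 is composite.

779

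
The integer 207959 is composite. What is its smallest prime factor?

29

207959 is odd.
Digit sum 32, not divisible by 3.
Ends in 9: not divisible by 5.
7: 207959 = 7·29708 + 3
11: 207959 = 11·18905 + 4
13: 207959 = 13·15996 + 11
17: 207959 = 17·12232 + 15
19: 207959 = 19·10945 + 4
23: 207959 = 23·9041 + 16
29: 207959 = 29·7171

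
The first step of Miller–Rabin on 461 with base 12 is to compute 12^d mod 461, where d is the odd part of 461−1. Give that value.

461 − 1 = 460 = 2^2 · 115, so d = 115.
12^1 ≡ 12 (mod 461)
12^2 ≡ 12^2 = 144 ≡ 144 (mod 461)
12^4 ≡ 144^2 = 20736 ≡ 452 (mod 461)
12^8 ≡ 452^2 = 204304 ≡ 81 (mod 461)
12^16 ≡ 81^2 = 6561 ≡ 107 (mod 461)
12^32 ≡ 107^2 = 11449 ≡ 385 (mod 461)
12^64 ≡ 385^2 = 148225 ≡ 244 (mod 461)
115 = 64 + 32 + 16 + 2 + 1 in binary powers of 2.
So 12^115 ≡ 244 · 385 · 107 · 144 · 12 ≡ 48 (mod 461).
Squaring chain: 48 → 460; reaches −1, so base 12 does not prove 461 composite.

48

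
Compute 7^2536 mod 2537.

122

7^1 ≡ 7 (mod 2537)
7^2 ≡ 7^2 = 49 ≡ 49 (mod 2537)
7^4 ≡ 49^2 = 2401 ≡ 2401 (mod 2537)
7^8 ≡ 2401^2 = 5764801 ≡ 737 (mod 2537)
7^16 ≡ 737^2 = 543169 ≡ 251 (mod 2537)
7^32 ≡ 251^2 = 63001 ≡ 2113 (mod 2537)
7^64 ≡ 2113^2 = 4464769 ≡ 2186 (mod 2537)
7^128 ≡ 2186^2 = 4778596 ≡ 1425 (mod 2537)
7^256 ≡ 1425^2 = 2030625 ≡ 1025 (mod 2537)
7^512 ≡ 1025^2 = 1050625 ≡ 307 (mod 2537)
7^1024 ≡ 307^2 = 94249 ≡ 380 (mod 2537)
7^2048 ≡ 380^2 = 144400 ≡ 2328 (mod 2537)
2536 = 2048 + 256 + 128 + 64 + 32 + 8 in binary powers of 2.
So 7^2536 ≡ 2328 · 1025 · 1425 · 2186 · 2113 · 737 ≡ 122 (mod 2537).
Since 122 ≠ 1, base 7 is a Fermat witness: 2537 is composite.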